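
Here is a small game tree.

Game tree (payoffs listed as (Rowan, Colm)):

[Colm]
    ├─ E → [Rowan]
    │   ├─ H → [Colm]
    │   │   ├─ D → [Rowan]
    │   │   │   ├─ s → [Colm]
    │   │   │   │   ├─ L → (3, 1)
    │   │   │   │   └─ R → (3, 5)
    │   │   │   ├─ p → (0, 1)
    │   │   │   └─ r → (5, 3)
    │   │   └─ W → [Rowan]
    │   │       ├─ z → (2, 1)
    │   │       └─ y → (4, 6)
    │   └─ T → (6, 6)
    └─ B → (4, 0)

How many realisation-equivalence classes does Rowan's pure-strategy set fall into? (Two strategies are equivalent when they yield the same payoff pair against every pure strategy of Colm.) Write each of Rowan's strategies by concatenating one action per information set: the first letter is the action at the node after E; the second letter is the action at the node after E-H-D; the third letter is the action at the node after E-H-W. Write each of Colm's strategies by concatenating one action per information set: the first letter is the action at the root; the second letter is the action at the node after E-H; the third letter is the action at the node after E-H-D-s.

7

Rowan has 12 pure strategies: Hsz, Hsy, Hpz, Hpy, Hrz, Hry, Tsz, Tsy, Tpz, Tpy, Trz, Try. Columns: EDL, EDR, EWL, EWR, BDL, BDR, BWL, BWR.
{Hsz} → row (3,1) (3,5) (2,1) (2,1) (4,0) (4,0) (4,0) (4,0)
{Hsy} → row (3,1) (3,5) (4,6) (4,6) (4,0) (4,0) (4,0) (4,0)
{Hpz} → row (0,1) (0,1) (2,1) (2,1) (4,0) (4,0) (4,0) (4,0)
{Hpy} → row (0,1) (0,1) (4,6) (4,6) (4,0) (4,0) (4,0) (4,0)
{Hrz} → row (5,3) (5,3) (2,1) (2,1) (4,0) (4,0) (4,0) (4,0)
{Hry} → row (5,3) (5,3) (4,6) (4,6) (4,0) (4,0) (4,0) (4,0)
{Tsz, Tsy, Tpz, Tpy, Trz, Try} → row (6,6) (6,6) (6,6) (6,6) (4,0) (4,0) (4,0) (4,0)
That's 7 distinct rows out of 12 strategies.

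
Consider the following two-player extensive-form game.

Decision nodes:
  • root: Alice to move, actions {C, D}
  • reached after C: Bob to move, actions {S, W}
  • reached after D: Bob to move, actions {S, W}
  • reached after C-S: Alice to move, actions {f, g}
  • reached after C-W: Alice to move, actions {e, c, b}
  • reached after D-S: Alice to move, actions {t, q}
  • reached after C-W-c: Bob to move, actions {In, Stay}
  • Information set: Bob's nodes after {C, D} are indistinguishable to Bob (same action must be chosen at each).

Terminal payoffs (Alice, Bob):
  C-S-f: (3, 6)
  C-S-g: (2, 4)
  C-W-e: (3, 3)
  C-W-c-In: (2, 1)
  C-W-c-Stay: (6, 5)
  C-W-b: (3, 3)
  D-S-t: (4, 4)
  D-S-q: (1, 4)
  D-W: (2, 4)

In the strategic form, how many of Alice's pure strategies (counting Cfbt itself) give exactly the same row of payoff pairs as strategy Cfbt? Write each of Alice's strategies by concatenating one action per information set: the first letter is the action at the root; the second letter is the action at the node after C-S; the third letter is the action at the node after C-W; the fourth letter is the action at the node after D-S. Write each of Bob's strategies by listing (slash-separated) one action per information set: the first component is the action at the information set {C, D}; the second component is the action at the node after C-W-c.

Row for Cfbt (columns S/In, S/Stay, W/In, W/Stay): (3,6) (3,6) (3,3) (3,3).
Under Cfbt, Alice's choice at the node after D-S can never be reached regardless of what Bob does, so varying those choices leaves every outcome unchanged.
Holding the reachable choices fixed and varying the unreachable one freely already gives 2 equivalent strategies.
Checking the remaining rows, Cfet, Cfeq also happen to give the same payoffs in every column, bringing the total to 4: Cfet, Cfeq, Cfbt, Cfbq.

4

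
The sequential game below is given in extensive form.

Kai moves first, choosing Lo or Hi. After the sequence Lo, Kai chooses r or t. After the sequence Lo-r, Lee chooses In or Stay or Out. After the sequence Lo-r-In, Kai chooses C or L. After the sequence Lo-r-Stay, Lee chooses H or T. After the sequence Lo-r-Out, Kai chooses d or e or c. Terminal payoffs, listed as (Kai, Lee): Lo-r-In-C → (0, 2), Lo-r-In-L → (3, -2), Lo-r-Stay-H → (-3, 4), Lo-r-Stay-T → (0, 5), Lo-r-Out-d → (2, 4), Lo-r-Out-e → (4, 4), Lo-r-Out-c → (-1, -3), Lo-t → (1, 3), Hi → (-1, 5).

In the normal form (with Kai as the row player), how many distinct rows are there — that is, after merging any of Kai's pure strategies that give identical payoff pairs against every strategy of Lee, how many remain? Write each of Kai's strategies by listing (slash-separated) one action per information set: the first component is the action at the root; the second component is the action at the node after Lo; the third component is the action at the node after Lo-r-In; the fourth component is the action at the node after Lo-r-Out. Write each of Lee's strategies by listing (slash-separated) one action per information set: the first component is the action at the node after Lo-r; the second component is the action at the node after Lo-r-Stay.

Kai has 24 pure strategies: Lo/r/C/d, Lo/r/C/e, Lo/r/C/c, Lo/r/L/d, Lo/r/L/e, Lo/r/L/c, Lo/t/C/d, Lo/t/C/e, Lo/t/C/c, Lo/t/L/d, Lo/t/L/e, Lo/t/L/c, Hi/r/C/d, Hi/r/C/e, Hi/r/C/c, Hi/r/L/d, Hi/r/L/e, Hi/r/L/c, Hi/t/C/d, Hi/t/C/e, Hi/t/C/c, Hi/t/L/d, Hi/t/L/e, Hi/t/L/c. Columns: In/H, In/T, Stay/H, Stay/T, Out/H, Out/T.
{Lo/r/C/d} → row (0,2) (0,2) (-3,4) (0,5) (2,4) (2,4)
{Lo/r/C/e} → row (0,2) (0,2) (-3,4) (0,5) (4,4) (4,4)
{Lo/r/C/c} → row (0,2) (0,2) (-3,4) (0,5) (-1,-3) (-1,-3)
{Lo/r/L/d} → row (3,-2) (3,-2) (-3,4) (0,5) (2,4) (2,4)
{Lo/r/L/e} → row (3,-2) (3,-2) (-3,4) (0,5) (4,4) (4,4)
{Lo/r/L/c} → row (3,-2) (3,-2) (-3,4) (0,5) (-1,-3) (-1,-3)
{Lo/t/C/d, Lo/t/C/e, Lo/t/C/c, Lo/t/L/d, Lo/t/L/e, Lo/t/L/c} → row (1,3) (1,3) (1,3) (1,3) (1,3) (1,3)
{Hi/r/C/d, Hi/r/C/e, Hi/r/C/c, Hi/r/L/d, Hi/r/L/e, Hi/r/L/c, Hi/t/C/d, Hi/t/C/e, Hi/t/C/c, Hi/t/L/d, Hi/t/L/e, Hi/t/L/c} → row (-1,5) (-1,5) (-1,5) (-1,5) (-1,5) (-1,5)
That's 8 distinct rows out of 24 strategies.

8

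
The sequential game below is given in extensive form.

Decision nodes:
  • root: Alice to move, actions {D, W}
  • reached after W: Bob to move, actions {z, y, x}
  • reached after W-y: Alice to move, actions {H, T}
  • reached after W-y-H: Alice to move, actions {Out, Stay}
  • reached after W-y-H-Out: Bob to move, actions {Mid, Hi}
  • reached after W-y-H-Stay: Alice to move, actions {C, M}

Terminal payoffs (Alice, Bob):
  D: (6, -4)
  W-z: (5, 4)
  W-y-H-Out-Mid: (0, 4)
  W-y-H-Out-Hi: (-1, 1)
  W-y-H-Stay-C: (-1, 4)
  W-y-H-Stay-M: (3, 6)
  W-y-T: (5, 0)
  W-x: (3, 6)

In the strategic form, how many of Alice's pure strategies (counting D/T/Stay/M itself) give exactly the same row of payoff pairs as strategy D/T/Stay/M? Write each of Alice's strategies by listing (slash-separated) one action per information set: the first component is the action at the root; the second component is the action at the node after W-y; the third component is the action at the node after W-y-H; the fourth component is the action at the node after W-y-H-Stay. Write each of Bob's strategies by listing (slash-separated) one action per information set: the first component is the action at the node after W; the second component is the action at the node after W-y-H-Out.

Row for D/T/Stay/M (columns z/Mid, z/Hi, y/Mid, y/Hi, x/Mid, x/Hi): (6,-4) (6,-4) (6,-4) (6,-4) (6,-4) (6,-4).
Under D/T/Stay/M, Alice's choice at the node after W-y and at the node after W-y-H and at the node after W-y-H-Stay can never be reached regardless of what Bob does, so varying those choices leaves every outcome unchanged.
Holding the reachable choices fixed and varying the unreachable ones freely already gives 2 × 2 × 2 = 8 equivalent strategies.
No other strategy reproduces this row, so those 8 are the full class: D/H/Out/C, D/H/Out/M, D/H/Stay/C, D/H/Stay/M, D/T/Out/C, D/T/Out/M, D/T/Stay/C, D/T/Stay/M.

8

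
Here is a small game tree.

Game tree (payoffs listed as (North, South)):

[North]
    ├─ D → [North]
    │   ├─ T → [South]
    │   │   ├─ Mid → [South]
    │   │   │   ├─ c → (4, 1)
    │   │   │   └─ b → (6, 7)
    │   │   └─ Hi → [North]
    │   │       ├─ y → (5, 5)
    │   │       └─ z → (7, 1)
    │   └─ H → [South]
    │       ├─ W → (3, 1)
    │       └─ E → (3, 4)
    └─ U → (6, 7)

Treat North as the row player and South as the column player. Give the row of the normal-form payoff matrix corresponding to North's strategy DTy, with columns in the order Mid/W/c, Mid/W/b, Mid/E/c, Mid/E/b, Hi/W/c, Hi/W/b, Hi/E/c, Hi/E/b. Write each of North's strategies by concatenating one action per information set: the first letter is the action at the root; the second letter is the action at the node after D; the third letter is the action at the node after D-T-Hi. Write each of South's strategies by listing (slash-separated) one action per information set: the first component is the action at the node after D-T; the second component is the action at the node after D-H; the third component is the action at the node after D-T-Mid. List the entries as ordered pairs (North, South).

(4,1) (6,7) (4,1) (6,7) (5,5) (5,5) (5,5) (5,5)

vs Mid/W/c: North plays D → North plays T at [D] → South plays Mid at [D-T] → South plays c at [D-T-Mid] → (4, 1)
vs Mid/W/b: North plays D → North plays T at [D] → South plays Mid at [D-T] → South plays b at [D-T-Mid] → (6, 7)
vs Mid/E/c: North plays D → North plays T at [D] → South plays Mid at [D-T] → South plays c at [D-T-Mid] → (4, 1)
vs Mid/E/b: North plays D → North plays T at [D] → South plays Mid at [D-T] → South plays b at [D-T-Mid] → (6, 7)
vs Hi/W/c: North plays D → North plays T at [D] → South plays Hi at [D-T] → North plays y at [D-T-Hi] → (5, 5)
vs Hi/W/b: North plays D → North plays T at [D] → South plays Hi at [D-T] → North plays y at [D-T-Hi] → (5, 5)
vs Hi/E/c: North plays D → North plays T at [D] → South plays Hi at [D-T] → North plays y at [D-T-Hi] → (5, 5)
vs Hi/E/b: North plays D → North plays T at [D] → South plays Hi at [D-T] → North plays y at [D-T-Hi] → (5, 5)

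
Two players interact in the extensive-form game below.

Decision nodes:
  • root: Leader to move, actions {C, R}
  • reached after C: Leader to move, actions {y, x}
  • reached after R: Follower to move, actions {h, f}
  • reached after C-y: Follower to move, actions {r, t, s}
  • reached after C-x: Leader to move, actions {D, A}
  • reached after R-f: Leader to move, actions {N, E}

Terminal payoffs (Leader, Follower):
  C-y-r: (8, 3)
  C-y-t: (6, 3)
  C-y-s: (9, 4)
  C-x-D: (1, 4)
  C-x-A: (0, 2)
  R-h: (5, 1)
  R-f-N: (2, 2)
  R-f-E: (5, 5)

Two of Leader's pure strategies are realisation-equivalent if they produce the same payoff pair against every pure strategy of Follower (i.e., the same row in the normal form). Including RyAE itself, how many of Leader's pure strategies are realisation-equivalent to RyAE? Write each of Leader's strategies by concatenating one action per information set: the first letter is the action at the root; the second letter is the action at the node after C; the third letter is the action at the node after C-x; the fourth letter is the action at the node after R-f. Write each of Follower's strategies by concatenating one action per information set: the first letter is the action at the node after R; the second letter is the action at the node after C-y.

4

Row for RyAE (columns hr, ht, hs, fr, ft, fs): (5,1) (5,1) (5,1) (5,5) (5,5) (5,5).
Under RyAE, Leader's choice at the node after C and at the node after C-x can never be reached regardless of what Follower does, so varying those choices leaves every outcome unchanged.
Holding the reachable choices fixed and varying the unreachable ones freely already gives 2 × 2 = 4 equivalent strategies.
No other strategy reproduces this row, so those 4 are the full class: RyDE, RyAE, RxDE, RxAE.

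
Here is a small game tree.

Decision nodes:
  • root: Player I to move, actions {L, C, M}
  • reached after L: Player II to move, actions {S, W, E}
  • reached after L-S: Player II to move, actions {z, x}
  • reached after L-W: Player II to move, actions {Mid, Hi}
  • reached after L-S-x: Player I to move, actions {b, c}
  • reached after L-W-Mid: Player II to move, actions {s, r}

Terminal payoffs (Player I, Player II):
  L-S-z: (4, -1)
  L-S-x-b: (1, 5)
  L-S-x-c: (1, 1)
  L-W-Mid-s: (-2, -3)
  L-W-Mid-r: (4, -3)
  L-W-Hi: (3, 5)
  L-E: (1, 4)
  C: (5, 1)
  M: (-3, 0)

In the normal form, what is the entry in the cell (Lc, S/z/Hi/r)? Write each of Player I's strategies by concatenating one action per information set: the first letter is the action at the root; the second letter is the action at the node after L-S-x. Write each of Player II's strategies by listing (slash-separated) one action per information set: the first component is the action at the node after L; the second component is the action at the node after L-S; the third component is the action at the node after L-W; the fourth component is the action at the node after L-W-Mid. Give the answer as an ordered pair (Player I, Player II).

Trace the play path from the root:
  Player I plays L
  Player II plays S at [L]
  Player II plays z at [L-S]
→ terminal payoff (4, -1).
(Player I's choice at the node after L-S-x is never reached on this path, so it doesn't affect the outcome.)

(4, -1)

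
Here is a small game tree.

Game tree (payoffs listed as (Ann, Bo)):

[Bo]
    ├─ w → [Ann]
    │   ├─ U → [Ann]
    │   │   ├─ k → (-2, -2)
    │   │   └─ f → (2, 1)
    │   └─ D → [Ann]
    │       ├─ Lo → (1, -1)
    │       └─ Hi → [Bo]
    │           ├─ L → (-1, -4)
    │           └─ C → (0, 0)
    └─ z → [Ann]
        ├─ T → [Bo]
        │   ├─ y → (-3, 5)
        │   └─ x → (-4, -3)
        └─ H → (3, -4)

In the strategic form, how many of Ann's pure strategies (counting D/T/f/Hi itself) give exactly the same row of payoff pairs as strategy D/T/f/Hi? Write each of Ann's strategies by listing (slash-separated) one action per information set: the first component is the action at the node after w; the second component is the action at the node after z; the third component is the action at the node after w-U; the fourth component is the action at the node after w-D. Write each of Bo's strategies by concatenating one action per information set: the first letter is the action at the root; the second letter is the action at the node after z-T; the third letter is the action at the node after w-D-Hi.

Row for D/T/f/Hi (columns wyL, wyC, wxL, wxC, zyL, zyC, zxL, zxC): (-1,-4) (0,0) (-1,-4) (0,0) (-3,5) (-3,5) (-4,-3) (-4,-3).
Under D/T/f/Hi, Ann's choice at the node after w-U can never be reached regardless of what Bo does, so varying those choices leaves every outcome unchanged.
Holding the reachable choices fixed and varying the unreachable one freely already gives 2 equivalent strategies.
No other strategy reproduces this row, so those 2 are the full class: D/T/k/Hi, D/T/f/Hi.

2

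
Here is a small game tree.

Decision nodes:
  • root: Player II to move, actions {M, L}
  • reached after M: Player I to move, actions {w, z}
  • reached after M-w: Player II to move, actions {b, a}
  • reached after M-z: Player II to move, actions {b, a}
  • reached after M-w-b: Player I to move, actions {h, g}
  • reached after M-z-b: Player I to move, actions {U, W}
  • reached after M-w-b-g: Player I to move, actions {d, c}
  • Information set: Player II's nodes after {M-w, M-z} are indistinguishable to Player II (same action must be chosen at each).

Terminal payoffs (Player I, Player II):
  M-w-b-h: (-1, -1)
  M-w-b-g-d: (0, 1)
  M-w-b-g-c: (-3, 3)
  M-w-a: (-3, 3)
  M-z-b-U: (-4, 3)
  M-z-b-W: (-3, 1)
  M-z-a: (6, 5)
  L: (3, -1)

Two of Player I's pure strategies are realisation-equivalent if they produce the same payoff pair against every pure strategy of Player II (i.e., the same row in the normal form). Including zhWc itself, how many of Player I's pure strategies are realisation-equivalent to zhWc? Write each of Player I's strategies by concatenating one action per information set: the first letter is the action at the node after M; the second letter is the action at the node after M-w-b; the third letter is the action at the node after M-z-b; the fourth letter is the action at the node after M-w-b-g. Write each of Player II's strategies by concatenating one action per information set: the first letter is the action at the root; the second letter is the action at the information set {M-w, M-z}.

4

Row for zhWc (columns Mb, Ma, Lb, La): (-3,1) (6,5) (3,-1) (3,-1).
Under zhWc, Player I's choice at the node after M-w-b and at the node after M-w-b-g can never be reached regardless of what Player II does, so varying those choices leaves every outcome unchanged.
Holding the reachable choices fixed and varying the unreachable ones freely already gives 2 × 2 = 4 equivalent strategies.
No other strategy reproduces this row, so those 4 are the full class: zhWd, zhWc, zgWd, zgWc.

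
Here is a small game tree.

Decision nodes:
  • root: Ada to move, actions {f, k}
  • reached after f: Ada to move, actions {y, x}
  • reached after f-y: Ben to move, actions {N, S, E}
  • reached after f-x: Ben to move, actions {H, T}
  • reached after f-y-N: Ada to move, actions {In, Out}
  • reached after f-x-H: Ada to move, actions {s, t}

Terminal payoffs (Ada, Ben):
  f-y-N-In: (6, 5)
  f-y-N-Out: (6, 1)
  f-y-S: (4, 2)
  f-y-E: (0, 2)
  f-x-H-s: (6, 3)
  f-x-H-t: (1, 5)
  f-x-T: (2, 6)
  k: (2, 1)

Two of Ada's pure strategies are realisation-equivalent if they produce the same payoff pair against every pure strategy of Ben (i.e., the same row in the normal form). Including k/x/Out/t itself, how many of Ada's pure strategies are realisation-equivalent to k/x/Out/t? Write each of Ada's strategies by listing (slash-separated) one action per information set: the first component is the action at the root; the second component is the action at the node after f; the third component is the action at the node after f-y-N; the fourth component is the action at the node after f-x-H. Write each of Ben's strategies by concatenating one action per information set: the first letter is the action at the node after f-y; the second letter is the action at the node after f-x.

Row for k/x/Out/t (columns NH, NT, SH, ST, EH, ET): (2,1) (2,1) (2,1) (2,1) (2,1) (2,1).
Under k/x/Out/t, Ada's choice at the node after f and at the node after f-y-N and at the node after f-x-H can never be reached regardless of what Ben does, so varying those choices leaves every outcome unchanged.
Holding the reachable choices fixed and varying the unreachable ones freely already gives 2 × 2 × 2 = 8 equivalent strategies.
No other strategy reproduces this row, so those 8 are the full class: k/y/In/s, k/y/In/t, k/y/Out/s, k/y/Out/t, k/x/In/s, k/x/In/t, k/x/Out/s, k/x/Out/t.

8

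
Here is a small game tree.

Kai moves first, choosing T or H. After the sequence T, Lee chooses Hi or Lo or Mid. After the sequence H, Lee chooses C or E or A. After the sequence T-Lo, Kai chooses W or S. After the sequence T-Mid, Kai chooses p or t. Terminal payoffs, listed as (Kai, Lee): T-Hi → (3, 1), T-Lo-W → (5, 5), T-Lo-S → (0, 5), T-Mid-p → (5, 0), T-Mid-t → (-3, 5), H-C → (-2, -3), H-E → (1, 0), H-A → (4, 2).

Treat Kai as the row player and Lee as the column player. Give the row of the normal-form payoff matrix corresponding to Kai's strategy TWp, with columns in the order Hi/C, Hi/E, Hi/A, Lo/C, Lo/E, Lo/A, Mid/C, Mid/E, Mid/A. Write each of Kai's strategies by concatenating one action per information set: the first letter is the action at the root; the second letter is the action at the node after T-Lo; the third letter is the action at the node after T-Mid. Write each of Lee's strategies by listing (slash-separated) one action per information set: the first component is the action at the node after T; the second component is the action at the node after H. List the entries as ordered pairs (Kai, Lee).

(3,1) (3,1) (3,1) (5,5) (5,5) (5,5) (5,0) (5,0) (5,0)

vs Hi/C: Kai plays T → Lee plays Hi at [T] → (3, 1)
vs Hi/E: Kai plays T → Lee plays Hi at [T] → (3, 1)
vs Hi/A: Kai plays T → Lee plays Hi at [T] → (3, 1)
vs Lo/C: Kai plays T → Lee plays Lo at [T] → Kai plays W at [T-Lo] → (5, 5)
vs Lo/E: Kai plays T → Lee plays Lo at [T] → Kai plays W at [T-Lo] → (5, 5)
vs Lo/A: Kai plays T → Lee plays Lo at [T] → Kai plays W at [T-Lo] → (5, 5)
vs Mid/C: Kai plays T → Lee plays Mid at [T] → Kai plays p at [T-Mid] → (5, 0)
vs Mid/E: Kai plays T → Lee plays Mid at [T] → Kai plays p at [T-Mid] → (5, 0)
vs Mid/A: Kai plays T → Lee plays Mid at [T] → Kai plays p at [T-Mid] → (5, 0)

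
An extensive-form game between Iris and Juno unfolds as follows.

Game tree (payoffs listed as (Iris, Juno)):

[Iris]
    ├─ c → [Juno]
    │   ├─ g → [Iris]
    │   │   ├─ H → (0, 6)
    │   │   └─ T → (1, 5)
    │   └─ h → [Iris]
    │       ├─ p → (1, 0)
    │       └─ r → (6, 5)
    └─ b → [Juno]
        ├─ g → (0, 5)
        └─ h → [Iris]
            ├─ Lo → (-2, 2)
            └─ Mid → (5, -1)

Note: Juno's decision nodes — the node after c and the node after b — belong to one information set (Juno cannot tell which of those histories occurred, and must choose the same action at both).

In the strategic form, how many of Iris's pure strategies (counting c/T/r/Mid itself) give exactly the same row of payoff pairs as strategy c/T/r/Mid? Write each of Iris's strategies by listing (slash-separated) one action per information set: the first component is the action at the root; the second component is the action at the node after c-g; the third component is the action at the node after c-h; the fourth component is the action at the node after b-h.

2

Row for c/T/r/Mid (columns g, h): (1,5) (6,5).
Under c/T/r/Mid, Iris's choice at the node after b-h can never be reached regardless of what Juno does, so varying those choices leaves every outcome unchanged.
Holding the reachable choices fixed and varying the unreachable one freely already gives 2 equivalent strategies.
No other strategy reproduces this row, so those 2 are the full class: c/T/r/Lo, c/T/r/Mid.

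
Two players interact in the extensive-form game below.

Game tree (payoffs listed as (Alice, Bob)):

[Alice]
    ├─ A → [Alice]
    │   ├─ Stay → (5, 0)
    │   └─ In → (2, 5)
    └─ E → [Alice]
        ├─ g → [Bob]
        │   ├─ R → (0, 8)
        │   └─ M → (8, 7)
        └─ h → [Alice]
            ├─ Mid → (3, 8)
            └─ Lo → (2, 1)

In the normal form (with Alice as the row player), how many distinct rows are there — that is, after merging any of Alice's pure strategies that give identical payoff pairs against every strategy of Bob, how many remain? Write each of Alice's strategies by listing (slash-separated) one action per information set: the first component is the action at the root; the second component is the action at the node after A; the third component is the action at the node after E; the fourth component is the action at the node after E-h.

Alice has 16 pure strategies: A/Stay/g/Mid, A/Stay/g/Lo, A/Stay/h/Mid, A/Stay/h/Lo, A/In/g/Mid, A/In/g/Lo, A/In/h/Mid, A/In/h/Lo, E/Stay/g/Mid, E/Stay/g/Lo, E/Stay/h/Mid, E/Stay/h/Lo, E/In/g/Mid, E/In/g/Lo, E/In/h/Mid, E/In/h/Lo. Columns: R, M.
{A/Stay/g/Mid, A/Stay/g/Lo, A/Stay/h/Mid, A/Stay/h/Lo} → row (5,0) (5,0)
{A/In/g/Mid, A/In/g/Lo, A/In/h/Mid, A/In/h/Lo} → row (2,5) (2,5)
{E/Stay/g/Mid, E/Stay/g/Lo, E/In/g/Mid, E/In/g/Lo} → row (0,8) (8,7)
{E/Stay/h/Mid, E/In/h/Mid} → row (3,8) (3,8)
{E/Stay/h/Lo, E/In/h/Lo} → row (2,1) (2,1)
That's 5 distinct rows out of 16 strategies.

5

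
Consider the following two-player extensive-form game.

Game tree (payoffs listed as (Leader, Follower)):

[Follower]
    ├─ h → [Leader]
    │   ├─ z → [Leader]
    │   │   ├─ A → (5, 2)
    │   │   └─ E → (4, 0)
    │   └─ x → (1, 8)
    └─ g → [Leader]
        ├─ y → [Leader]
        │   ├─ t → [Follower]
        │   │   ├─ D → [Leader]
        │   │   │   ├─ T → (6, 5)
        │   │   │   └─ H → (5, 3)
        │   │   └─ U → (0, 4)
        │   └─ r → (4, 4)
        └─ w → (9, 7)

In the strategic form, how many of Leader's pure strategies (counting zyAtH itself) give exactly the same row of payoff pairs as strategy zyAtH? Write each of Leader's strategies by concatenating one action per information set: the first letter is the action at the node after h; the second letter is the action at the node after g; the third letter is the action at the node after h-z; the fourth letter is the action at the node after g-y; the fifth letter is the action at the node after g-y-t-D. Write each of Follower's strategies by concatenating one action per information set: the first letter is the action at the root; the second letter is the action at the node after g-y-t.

Row for zyAtH (columns hD, hU, gD, gU): (5,2) (5,2) (5,3) (0,4).
Every one of Leader's information sets is on the play path for some reply by Follower when Leader follows zyAtH.
Changing the action at any of them therefore changes at least one column, so only zyAtH itself gives this row.

1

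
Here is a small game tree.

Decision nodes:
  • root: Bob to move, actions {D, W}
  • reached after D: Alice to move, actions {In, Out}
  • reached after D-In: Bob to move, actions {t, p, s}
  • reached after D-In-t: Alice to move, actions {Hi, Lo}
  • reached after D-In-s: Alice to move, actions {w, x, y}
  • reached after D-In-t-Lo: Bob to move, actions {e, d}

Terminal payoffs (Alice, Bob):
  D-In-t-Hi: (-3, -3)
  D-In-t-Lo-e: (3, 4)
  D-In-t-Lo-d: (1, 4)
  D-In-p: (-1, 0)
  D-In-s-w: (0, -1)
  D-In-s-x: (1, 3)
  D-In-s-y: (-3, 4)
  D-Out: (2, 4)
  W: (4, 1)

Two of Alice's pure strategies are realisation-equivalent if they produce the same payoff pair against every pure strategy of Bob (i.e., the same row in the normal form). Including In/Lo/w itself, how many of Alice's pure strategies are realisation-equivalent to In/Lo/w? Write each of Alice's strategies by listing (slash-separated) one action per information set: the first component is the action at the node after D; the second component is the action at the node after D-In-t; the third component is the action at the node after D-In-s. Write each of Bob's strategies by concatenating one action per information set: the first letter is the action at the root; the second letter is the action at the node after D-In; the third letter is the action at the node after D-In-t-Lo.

Row for In/Lo/w (columns Dte, Dtd, Dpe, Dpd, Dse, Dsd, Wte, Wtd, Wpe, Wpd, Wse, Wsd): (3,4) (1,4) (-1,0) (-1,0) (0,-1) (0,-1) (4,1) (4,1) (4,1) (4,1) (4,1) (4,1).
Every one of Alice's information sets is on the play path for some reply by Bob when Alice follows In/Lo/w.
Changing the action at any of them therefore changes at least one column, so only In/Lo/w itself gives this row.

1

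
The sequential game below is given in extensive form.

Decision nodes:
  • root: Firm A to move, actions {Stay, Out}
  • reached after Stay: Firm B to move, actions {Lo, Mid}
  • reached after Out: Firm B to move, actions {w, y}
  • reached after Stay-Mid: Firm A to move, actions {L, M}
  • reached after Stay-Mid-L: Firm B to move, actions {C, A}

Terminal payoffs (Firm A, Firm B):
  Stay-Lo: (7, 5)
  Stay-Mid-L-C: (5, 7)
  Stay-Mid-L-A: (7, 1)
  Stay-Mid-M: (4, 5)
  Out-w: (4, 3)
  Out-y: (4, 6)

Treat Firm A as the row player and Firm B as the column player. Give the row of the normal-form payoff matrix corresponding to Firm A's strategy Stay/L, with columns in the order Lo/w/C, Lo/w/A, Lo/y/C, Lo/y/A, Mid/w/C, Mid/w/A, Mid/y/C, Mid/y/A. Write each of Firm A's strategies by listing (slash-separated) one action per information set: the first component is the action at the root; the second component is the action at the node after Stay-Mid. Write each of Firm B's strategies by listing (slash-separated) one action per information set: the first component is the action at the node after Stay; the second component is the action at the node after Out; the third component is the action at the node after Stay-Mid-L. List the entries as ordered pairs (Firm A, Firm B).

(7,5) (7,5) (7,5) (7,5) (5,7) (7,1) (5,7) (7,1)

vs Lo/w/C: Firm A plays Stay → Firm B plays Lo at [Stay] → (7, 5)
vs Lo/w/A: Firm A plays Stay → Firm B plays Lo at [Stay] → (7, 5)
vs Lo/y/C: Firm A plays Stay → Firm B plays Lo at [Stay] → (7, 5)
vs Lo/y/A: Firm A plays Stay → Firm B plays Lo at [Stay] → (7, 5)
vs Mid/w/C: Firm A plays Stay → Firm B plays Mid at [Stay] → Firm A plays L at [Stay-Mid] → Firm B plays C at [Stay-Mid-L] → (5, 7)
vs Mid/w/A: Firm A plays Stay → Firm B plays Mid at [Stay] → Firm A plays L at [Stay-Mid] → Firm B plays A at [Stay-Mid-L] → (7, 1)
vs Mid/y/C: Firm A plays Stay → Firm B plays Mid at [Stay] → Firm A plays L at [Stay-Mid] → Firm B plays C at [Stay-Mid-L] → (5, 7)
vs Mid/y/A: Firm A plays Stay → Firm B plays Mid at [Stay] → Firm A plays L at [Stay-Mid] → Firm B plays A at [Stay-Mid-L] → (7, 1)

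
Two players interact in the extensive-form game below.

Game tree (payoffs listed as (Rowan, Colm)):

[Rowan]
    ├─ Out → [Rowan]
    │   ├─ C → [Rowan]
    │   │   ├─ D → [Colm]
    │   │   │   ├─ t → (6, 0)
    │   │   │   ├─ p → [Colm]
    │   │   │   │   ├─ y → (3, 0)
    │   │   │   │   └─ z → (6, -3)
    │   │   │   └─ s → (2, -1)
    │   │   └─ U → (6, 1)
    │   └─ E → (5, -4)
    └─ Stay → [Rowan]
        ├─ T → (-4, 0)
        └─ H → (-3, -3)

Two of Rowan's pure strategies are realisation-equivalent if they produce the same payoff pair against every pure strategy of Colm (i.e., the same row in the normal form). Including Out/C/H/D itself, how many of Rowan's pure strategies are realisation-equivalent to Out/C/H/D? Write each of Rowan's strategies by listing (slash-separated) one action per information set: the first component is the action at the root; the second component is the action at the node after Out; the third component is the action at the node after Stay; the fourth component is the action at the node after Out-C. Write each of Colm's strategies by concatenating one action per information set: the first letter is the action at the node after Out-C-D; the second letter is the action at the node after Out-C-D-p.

Row for Out/C/H/D (columns ty, tz, py, pz, sy, sz): (6,0) (6,0) (3,0) (6,-3) (2,-1) (2,-1).
Under Out/C/H/D, Rowan's choice at the node after Stay can never be reached regardless of what Colm does, so varying those choices leaves every outcome unchanged.
Holding the reachable choices fixed and varying the unreachable one freely already gives 2 equivalent strategies.
No other strategy reproduces this row, so those 2 are the full class: Out/C/T/D, Out/C/H/D.

2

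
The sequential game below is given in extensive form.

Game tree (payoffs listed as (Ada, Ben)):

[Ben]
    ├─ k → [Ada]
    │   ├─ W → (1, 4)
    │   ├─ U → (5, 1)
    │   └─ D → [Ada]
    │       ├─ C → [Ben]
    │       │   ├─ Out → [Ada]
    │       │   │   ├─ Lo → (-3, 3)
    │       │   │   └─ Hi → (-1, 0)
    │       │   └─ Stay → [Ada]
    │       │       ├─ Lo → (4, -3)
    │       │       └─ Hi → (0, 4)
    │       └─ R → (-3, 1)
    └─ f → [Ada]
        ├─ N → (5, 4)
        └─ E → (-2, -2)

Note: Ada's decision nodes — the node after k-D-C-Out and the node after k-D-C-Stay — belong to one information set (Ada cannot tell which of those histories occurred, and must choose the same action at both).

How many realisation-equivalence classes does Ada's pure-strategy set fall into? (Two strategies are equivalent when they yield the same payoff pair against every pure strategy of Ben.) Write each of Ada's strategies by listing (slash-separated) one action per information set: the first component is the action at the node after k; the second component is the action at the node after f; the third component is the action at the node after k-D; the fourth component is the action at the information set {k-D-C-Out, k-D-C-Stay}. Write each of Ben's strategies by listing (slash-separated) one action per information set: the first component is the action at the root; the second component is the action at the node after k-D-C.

10

Ada has 24 pure strategies: W/N/C/Lo, W/N/C/Hi, W/N/R/Lo, W/N/R/Hi, W/E/C/Lo, W/E/C/Hi, W/E/R/Lo, W/E/R/Hi, U/N/C/Lo, U/N/C/Hi, U/N/R/Lo, U/N/R/Hi, U/E/C/Lo, U/E/C/Hi, U/E/R/Lo, U/E/R/Hi, D/N/C/Lo, D/N/C/Hi, D/N/R/Lo, D/N/R/Hi, D/E/C/Lo, D/E/C/Hi, D/E/R/Lo, D/E/R/Hi. Columns: k/Out, k/Stay, f/Out, f/Stay.
{W/N/C/Lo, W/N/C/Hi, W/N/R/Lo, W/N/R/Hi} → row (1,4) (1,4) (5,4) (5,4)
{W/E/C/Lo, W/E/C/Hi, W/E/R/Lo, W/E/R/Hi} → row (1,4) (1,4) (-2,-2) (-2,-2)
{U/N/C/Lo, U/N/C/Hi, U/N/R/Lo, U/N/R/Hi} → row (5,1) (5,1) (5,4) (5,4)
{U/E/C/Lo, U/E/C/Hi, U/E/R/Lo, U/E/R/Hi} → row (5,1) (5,1) (-2,-2) (-2,-2)
{D/N/C/Lo} → row (-3,3) (4,-3) (5,4) (5,4)
{D/N/C/Hi} → row (-1,0) (0,4) (5,4) (5,4)
{D/N/R/Lo, D/N/R/Hi} → row (-3,1) (-3,1) (5,4) (5,4)
{D/E/C/Lo} → row (-3,3) (4,-3) (-2,-2) (-2,-2)
{D/E/C/Hi} → row (-1,0) (0,4) (-2,-2) (-2,-2)
{D/E/R/Lo, D/E/R/Hi} → row (-3,1) (-3,1) (-2,-2) (-2,-2)
That's 10 distinct rows out of 24 strategies.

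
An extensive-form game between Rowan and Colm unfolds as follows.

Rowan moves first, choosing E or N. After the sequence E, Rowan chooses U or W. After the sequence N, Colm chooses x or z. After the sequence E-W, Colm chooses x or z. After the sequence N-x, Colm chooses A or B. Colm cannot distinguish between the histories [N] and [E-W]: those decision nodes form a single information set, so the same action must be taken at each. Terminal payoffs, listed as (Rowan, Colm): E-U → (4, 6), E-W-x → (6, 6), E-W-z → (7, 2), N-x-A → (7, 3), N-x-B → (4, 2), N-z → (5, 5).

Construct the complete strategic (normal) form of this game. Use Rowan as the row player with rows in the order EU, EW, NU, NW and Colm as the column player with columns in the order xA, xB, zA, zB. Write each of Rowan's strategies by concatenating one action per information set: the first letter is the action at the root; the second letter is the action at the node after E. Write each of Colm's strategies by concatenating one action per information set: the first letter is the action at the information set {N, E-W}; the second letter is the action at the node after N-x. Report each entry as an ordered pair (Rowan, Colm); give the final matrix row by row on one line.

EU: (4,6) (4,6) (4,6) (4,6) | EW: (6,6) (6,6) (7,2) (7,2) | NU: (7,3) (4,2) (5,5) (5,5) | NW: (7,3) (4,2) (5,5) (5,5)

Row EU: xA→(4,6), xB→(4,6), zA→(4,6), zB→(4,6)
Row EW: xA→(6,6), xB→(6,6), zA→(7,2), zB→(7,2)
Row NU: xA→(7,3), xB→(4,2), zA→(5,5), zB→(5,5)
Row NW: xA→(7,3), xB→(4,2), zA→(5,5), zB→(5,5)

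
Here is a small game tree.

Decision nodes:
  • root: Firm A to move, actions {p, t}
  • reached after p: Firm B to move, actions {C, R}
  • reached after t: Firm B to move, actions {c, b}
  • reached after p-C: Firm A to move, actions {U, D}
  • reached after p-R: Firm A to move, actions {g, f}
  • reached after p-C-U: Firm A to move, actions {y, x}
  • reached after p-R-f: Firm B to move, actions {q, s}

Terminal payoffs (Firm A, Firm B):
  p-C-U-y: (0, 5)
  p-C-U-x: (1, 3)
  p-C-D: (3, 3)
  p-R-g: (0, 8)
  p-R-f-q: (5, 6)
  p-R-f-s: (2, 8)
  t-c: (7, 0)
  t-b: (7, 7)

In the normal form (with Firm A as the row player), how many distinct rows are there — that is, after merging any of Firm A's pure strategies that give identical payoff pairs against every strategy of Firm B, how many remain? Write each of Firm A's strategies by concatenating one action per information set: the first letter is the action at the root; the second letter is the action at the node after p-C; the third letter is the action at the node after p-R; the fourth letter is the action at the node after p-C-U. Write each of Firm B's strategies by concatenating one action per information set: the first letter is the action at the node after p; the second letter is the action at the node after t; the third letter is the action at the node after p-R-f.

7

Firm A has 16 pure strategies: pUgy, pUgx, pUfy, pUfx, pDgy, pDgx, pDfy, pDfx, tUgy, tUgx, tUfy, tUfx, tDgy, tDgx, tDfy, tDfx. Columns: Ccq, Ccs, Cbq, Cbs, Rcq, Rcs, Rbq, Rbs.
{pUgy} → row (0,5) (0,5) (0,5) (0,5) (0,8) (0,8) (0,8) (0,8)
{pUgx} → row (1,3) (1,3) (1,3) (1,3) (0,8) (0,8) (0,8) (0,8)
{pUfy} → row (0,5) (0,5) (0,5) (0,5) (5,6) (2,8) (5,6) (2,8)
{pUfx} → row (1,3) (1,3) (1,3) (1,3) (5,6) (2,8) (5,6) (2,8)
{pDgy, pDgx} → row (3,3) (3,3) (3,3) (3,3) (0,8) (0,8) (0,8) (0,8)
{pDfy, pDfx} → row (3,3) (3,3) (3,3) (3,3) (5,6) (2,8) (5,6) (2,8)
{tUgy, tUgx, tUfy, tUfx, tDgy, tDgx, tDfy, tDfx} → row (7,0) (7,0) (7,7) (7,7) (7,0) (7,0) (7,7) (7,7)
That's 7 distinct rows out of 16 strategies.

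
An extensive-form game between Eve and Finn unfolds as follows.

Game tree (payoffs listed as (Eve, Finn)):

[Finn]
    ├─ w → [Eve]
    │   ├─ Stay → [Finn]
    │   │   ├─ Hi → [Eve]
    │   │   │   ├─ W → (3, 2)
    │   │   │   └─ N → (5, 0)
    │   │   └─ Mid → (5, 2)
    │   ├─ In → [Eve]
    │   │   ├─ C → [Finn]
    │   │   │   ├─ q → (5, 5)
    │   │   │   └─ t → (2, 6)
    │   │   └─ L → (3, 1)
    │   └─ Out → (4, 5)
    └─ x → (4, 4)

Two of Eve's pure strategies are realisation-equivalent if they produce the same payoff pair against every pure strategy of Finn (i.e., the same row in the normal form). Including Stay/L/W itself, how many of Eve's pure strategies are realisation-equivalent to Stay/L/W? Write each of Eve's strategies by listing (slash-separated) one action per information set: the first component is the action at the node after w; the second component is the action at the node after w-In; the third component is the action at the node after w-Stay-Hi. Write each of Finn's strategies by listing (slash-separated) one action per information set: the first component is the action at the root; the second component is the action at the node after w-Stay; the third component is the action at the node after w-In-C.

2

Row for Stay/L/W (columns w/Hi/q, w/Hi/t, w/Mid/q, w/Mid/t, x/Hi/q, x/Hi/t, x/Mid/q, x/Mid/t): (3,2) (3,2) (5,2) (5,2) (4,4) (4,4) (4,4) (4,4).
Under Stay/L/W, Eve's choice at the node after w-In can never be reached regardless of what Finn does, so varying those choices leaves every outcome unchanged.
Holding the reachable choices fixed and varying the unreachable one freely already gives 2 equivalent strategies.
No other strategy reproduces this row, so those 2 are the full class: Stay/C/W, Stay/L/W.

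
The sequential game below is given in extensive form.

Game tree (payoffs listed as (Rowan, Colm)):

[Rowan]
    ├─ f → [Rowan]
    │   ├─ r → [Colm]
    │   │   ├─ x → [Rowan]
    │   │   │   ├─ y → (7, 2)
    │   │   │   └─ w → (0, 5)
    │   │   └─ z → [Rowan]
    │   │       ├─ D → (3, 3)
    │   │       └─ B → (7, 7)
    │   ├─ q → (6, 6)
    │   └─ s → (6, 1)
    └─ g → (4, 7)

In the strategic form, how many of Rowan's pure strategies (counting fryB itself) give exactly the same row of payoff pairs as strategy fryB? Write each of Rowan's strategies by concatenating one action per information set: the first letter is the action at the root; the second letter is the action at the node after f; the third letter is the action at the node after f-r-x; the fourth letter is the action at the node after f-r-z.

1

Row for fryB (columns x, z): (7,2) (7,7).
Every one of Rowan's information sets is on the play path for some reply by Colm when Rowan follows fryB.
Changing the action at any of them therefore changes at least one column, so only fryB itself gives this row.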